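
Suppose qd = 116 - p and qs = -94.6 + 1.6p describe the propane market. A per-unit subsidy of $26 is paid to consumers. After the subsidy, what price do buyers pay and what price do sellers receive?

Buyers pay $65; sellers receive $91

Pre-subsidy: 116 - p = -94.6 + 1.6p gives p* = 81, q* = 35.
With the rebate, buyers effectively pay pb = ps − 26, where ps is the price sellers receive.
Demand in terms of ps becomes qd = 116 − 1(ps − 26) = 142 - ps. Setting this equal to supply: 142 - ps = -94.6 + 1.6ps, so ps = 91.
Buyers pay pb = 91 − 26 = 65; q' = -94.6 + 1.6·91 = 51.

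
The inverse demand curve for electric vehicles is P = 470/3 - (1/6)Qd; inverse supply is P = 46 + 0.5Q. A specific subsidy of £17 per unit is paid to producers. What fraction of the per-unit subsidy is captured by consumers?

Pre-subsidy: 470/3 - (1/6)Q = 46 + 0.5Q gives Q* = 166 and P* = 129.
With the subsidy, sellers receive Ps = Pb + 17 for each unit, where Pb is the price buyers pay.
On the curves, Pb = 470/3 - (1/6)Q and Ps = 46 + 0.5Q; the wedge Ps − Pb = 17 gives 46 + 0.5Q − (470/3 - (1/6)Q) = 17, so Q' = 191.5.
Then Pb = 470/3 − (1/6)·191.5 = 124.75 and Ps = 46 + 0.5·191.5 = 141.75.
Buyers' price falls by P* − Pb = 129 − 124.75 = 4.25; sellers' price rises by Ps − P* = 141.75 − 129 = 12.75.
So consumers capture 4.25/17 = 0.25 of each unit of subsidy.

Consumer share = 0.25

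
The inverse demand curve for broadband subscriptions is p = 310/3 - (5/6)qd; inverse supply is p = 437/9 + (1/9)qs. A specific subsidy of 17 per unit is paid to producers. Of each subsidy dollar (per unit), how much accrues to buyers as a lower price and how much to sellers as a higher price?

Buyers gain 15 per unit; sellers gain 2 per unit

Pre-subsidy: 310/3 - (5/6)q = 437/9 + (1/9)q gives q* = 58 and p* = 55.
With the subsidy, sellers receive ps = pb + 17 for each unit, where pb is the price buyers pay.
On the curves, pb = 310/3 - (5/6)q and ps = 437/9 + (1/9)q; the wedge ps − pb = 17 gives 437/9 + (1/9)q − (310/3 - (5/6)q) = 17, so q' = 76.
Then pb = 310/3 − (5/6)·76 = 40 and ps = 437/9 + (1/9)·76 = 57.
Buyers' price falls by p* − pb = 55 − 40 = 15; sellers' price rises by ps − p* = 57 − 55 = 2.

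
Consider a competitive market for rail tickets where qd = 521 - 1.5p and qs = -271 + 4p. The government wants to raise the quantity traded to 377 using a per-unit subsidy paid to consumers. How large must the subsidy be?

Required subsidy s = 66 per unit

At q = 377, invert demand for the buyer price: pb = (521 − 377)/1.5 = 96; invert supply for the seller price: ps = (377 − (-271))/4 = 162.
The subsidy must fill the gap: s = ps − pb = 162 − 96 = 66.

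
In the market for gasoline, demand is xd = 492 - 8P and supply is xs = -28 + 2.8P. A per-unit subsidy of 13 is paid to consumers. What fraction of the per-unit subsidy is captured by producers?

Producer share = 20/27

Pre-subsidy: 492 - 8P = -28 + 2.8P gives P* = 1300/27, x* = 2884/27.
With the rebate, buyers effectively pay Pb = Ps − 13, where Ps is the price sellers receive.
Demand in terms of Ps becomes xd = 492 − 8(Ps − 13) = 596 - 8Ps. Setting this equal to supply: 596 - 8Ps = -28 + 2.8Ps, so Ps = 520/9.
Buyers pay Pb = 520/9 − 13 = 403/9; x' = -28 + 2.8·(520/9) = 1204/9.
Buyers' price falls by P* − Pb = 1300/27 − 403/9 = 91/27; sellers' price rises by Ps − P* = 520/9 − 1300/27 = 260/27.
So producers capture (260/27)/13 = 20/27 of each unit of subsidy.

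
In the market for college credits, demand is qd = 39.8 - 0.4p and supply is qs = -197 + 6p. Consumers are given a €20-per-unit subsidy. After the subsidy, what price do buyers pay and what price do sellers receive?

Pre-subsidy: 39.8 - 0.4p = -197 + 6p gives p* = 37, q* = 25.
With the rebate, buyers effectively pay pb = ps − 20, where ps is the price sellers receive.
Demand in terms of ps becomes qd = 39.8 − 0.4(ps − 20) = 47.8 - 0.4ps. Setting this equal to supply: 47.8 - 0.4ps = -197 + 6ps, so ps = 38.25.
Buyers pay pb = 38.25 − 20 = 18.25; q' = -197 + 6·38.25 = 32.5.

Buyers pay €18.25; sellers receive €38.25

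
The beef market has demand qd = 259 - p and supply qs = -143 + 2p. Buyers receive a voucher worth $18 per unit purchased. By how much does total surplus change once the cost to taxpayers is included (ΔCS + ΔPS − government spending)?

Net change in total surplus = -$108

Pre-subsidy: 259 - p = -143 + 2p gives p* = 134, q* = 125.
With the rebate, buyers effectively pay pb = ps − 18, where ps is the price sellers receive.
Demand in terms of ps becomes qd = 259 − 1(ps − 18) = 277 - ps. Setting this equal to supply: 277 - ps = -143 + 2ps, so ps = 140.
Buyers pay pb = 140 − 18 = 122; q' = -143 + 2·140 = 137.
ΔCS = ½(125 + 137)(134 − 122) = 1572; ΔPS = ½(125 + 137)(140 − 134) = 786.
Government spending = 18 × 137 = 2466.
Net change = 1572 + 786 − 2466 = -108. The loss equals the DWL triangle ½·18·12.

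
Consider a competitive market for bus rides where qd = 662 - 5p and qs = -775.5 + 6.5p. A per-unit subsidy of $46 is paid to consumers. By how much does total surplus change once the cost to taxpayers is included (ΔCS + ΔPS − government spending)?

Net change in total surplus = -$2990

Pre-subsidy: 662 - 5p = -775.5 + 6.5p gives p* = 125, q* = 37.
With the rebate, buyers effectively pay pb = ps − 46, where ps is the price sellers receive.
Demand in terms of ps becomes qd = 662 − 5(ps − 46) = 892 - 5ps. Setting this equal to supply: 892 - 5ps = -775.5 + 6.5ps, so ps = 145.
Buyers pay pb = 145 − 46 = 99; q' = -775.5 + 6.5·145 = 167.
ΔCS = ½(37 + 167)(125 − 99) = 2652; ΔPS = ½(37 + 167)(145 − 125) = 2040.
Government spending = 46 × 167 = 7682.
Net change = 2652 + 2040 − 7682 = -2990. The loss equals the DWL triangle ½·46·130.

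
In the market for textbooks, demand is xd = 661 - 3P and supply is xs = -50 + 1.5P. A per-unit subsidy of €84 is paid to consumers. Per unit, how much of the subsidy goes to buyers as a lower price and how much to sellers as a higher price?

Buyers gain €28 per unit; sellers gain €56 per unit

Pre-subsidy: 661 - 3P = -50 + 1.5P gives P* = 158, x* = 187.
With the rebate, buyers effectively pay Pb = Ps − 84, where Ps is the price sellers receive.
Demand in terms of Ps becomes xd = 661 − 3(Ps − 84) = 913 - 3Ps. Setting this equal to supply: 913 - 3Ps = -50 + 1.5Ps, so Ps = 214.
Buyers pay Pb = 214 − 84 = 130; x' = -50 + 1.5·214 = 271.
Buyers' price falls by P* − Pb = 158 − 130 = 28; sellers' price rises by Ps − P* = 214 − 158 = 56.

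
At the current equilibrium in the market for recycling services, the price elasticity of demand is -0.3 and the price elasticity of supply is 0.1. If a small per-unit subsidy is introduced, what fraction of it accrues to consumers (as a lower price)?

For a small subsidy around the equilibrium, the benefit split depends on the relative slopes, which at a point are proportional to the elasticities.
Buyer share = εs/(εs + |εd|) = 0.1/(0.1 + 0.3) = 0.25; seller share = |εd|/(εs + |εd|) = 0.75.

Consumer share = 0.25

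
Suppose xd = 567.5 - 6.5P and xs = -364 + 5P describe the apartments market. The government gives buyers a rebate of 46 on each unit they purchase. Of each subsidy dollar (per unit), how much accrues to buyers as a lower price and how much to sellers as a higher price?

Buyers gain 20 per unit; sellers gain 26 per unit

Pre-subsidy: 567.5 - 6.5P = -364 + 5P gives P* = 81, x* = 41.
With the rebate, buyers effectively pay Pb = Ps − 46, where Ps is the price sellers receive.
Demand in terms of Ps becomes xd = 567.5 − 6.5(Ps − 46) = 866.5 - 6.5Ps. Setting this equal to supply: 866.5 - 6.5Ps = -364 + 5Ps, so Ps = 107.
Buyers pay Pb = 107 − 46 = 61; x' = -364 + 5·107 = 171.
Buyers' price falls by P* − Pb = 81 − 61 = 20; sellers' price rises by Ps − P* = 107 − 81 = 26.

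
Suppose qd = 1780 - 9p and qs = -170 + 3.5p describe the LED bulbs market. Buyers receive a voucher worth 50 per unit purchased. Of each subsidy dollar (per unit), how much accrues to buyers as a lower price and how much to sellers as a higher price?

Buyers gain 14 per unit; sellers gain 36 per unit

Pre-subsidy: 1780 - 9p = -170 + 3.5p gives p* = 156, q* = 376.
With the rebate, buyers effectively pay pb = ps − 50, where ps is the price sellers receive.
Demand in terms of ps becomes qd = 1780 − 9(ps − 50) = 2230 - 9ps. Setting this equal to supply: 2230 - 9ps = -170 + 3.5ps, so ps = 192.
Buyers pay pb = 192 − 50 = 142; q' = -170 + 3.5·192 = 502.
Buyers' price falls by p* − pb = 156 − 142 = 14; sellers' price rises by ps − p* = 192 − 156 = 36.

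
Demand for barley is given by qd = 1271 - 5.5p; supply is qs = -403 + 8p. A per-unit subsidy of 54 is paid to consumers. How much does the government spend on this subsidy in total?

Pre-subsidy: 1271 - 5.5p = -403 + 8p gives p* = 124, q* = 589.
With the rebate, buyers effectively pay pb = ps − 54, where ps is the price sellers receive.
Demand in terms of ps becomes qd = 1271 − 5.5(ps − 54) = 1568 - 5.5ps. Setting this equal to supply: 1568 - 5.5ps = -403 + 8ps, so ps = 146.
Buyers pay pb = 146 − 54 = 92; q' = -403 + 8·146 = 765.
Government outlay = subsidy × quantity = 54 × 765 = 41310.

Government cost = 41310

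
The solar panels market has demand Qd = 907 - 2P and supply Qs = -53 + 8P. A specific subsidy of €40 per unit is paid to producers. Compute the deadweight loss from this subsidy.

Pre-subsidy: 907 - 2P = -53 + 8P gives P* = 96, Q* = 715.
With the subsidy, sellers receive Ps = Pb + 40 for each unit, where Pb is the price buyers pay.
Supply in terms of Pb becomes Qs = -53 + 8(Pb + 40) = 267 + 8Pb. Setting this equal to demand: 907 - 2Pb = 267 + 8Pb, so Pb = 64.
Sellers receive Ps = 64 + 40 = 104; Q' = 907 − 2·64 = 779.
The subsidy expands output by 779 − 715 = 64 past the efficient level; on those units the gap between marginal cost and willingness to pay runs from 0 up to 40.
DWL = ½ × 40 × 64 = 1280.

Deadweight loss = €1280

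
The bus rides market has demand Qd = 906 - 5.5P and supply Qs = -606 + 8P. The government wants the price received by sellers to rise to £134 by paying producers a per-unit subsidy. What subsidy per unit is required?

At a seller price of 134, quantity supplied is -606 + 8·134 = 466.
Buyers absorb 466 only when they pay Pb with 906 − 5.5·Pb = 466, i.e. Pb = 80.
s = Ps − Pb = 134 − 80 = 54.

Required subsidy s = £54 per unit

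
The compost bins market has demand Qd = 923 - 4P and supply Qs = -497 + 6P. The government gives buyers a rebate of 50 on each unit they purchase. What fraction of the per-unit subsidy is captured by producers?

Pre-subsidy: 923 - 4P = -497 + 6P gives P* = 142, Q* = 355.
With the rebate, buyers effectively pay Pb = Ps − 50, where Ps is the price sellers receive.
Demand in terms of Ps becomes Qd = 923 − 4(Ps − 50) = 1123 - 4Ps. Setting this equal to supply: 1123 - 4Ps = -497 + 6Ps, so Ps = 162.
Buyers pay Pb = 162 − 50 = 112; Q' = -497 + 6·162 = 475.
Buyers' price falls by P* − Pb = 142 − 112 = 30; sellers' price rises by Ps − P* = 162 − 142 = 20.
So producers capture 20/50 = 0.4 of each unit of subsidy.

Producer share = 0.4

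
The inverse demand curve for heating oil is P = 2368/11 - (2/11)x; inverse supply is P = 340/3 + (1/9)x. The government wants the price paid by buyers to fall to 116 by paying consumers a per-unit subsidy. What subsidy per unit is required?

At a buyer price of 116, quantity demanded is 1184 − 5.5·116 = 546.
Sellers supply 546 only when they receive Ps = 340/3 + (1/9)·546 = 174.
s = Ps − Pb = 174 − 116 = 58.

Required subsidy s = 58 per unit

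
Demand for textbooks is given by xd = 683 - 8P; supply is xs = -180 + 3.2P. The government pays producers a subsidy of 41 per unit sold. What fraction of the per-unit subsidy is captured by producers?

Producer share = 5/7

Pre-subsidy: 683 - 8P = -180 + 3.2P gives P* = 4315/56, x* = 466/7.
With the subsidy, sellers receive Ps = Pb + 41 for each unit, where Pb is the price buyers pay.
Supply in terms of Pb becomes xs = -180 + 3.2(Pb + 41) = -48.8 + 3.2Pb. Setting this equal to demand: 683 - 8Pb = -48.8 + 3.2Pb, so Pb = 3659/56.
Sellers receive Ps = 3659/56 + 41 = 5955/56; x' = 683 − 8·(3659/56) = 1122/7.
Buyers' price falls by P* − Pb = 4315/56 − 3659/56 = 82/7; sellers' price rises by Ps − P* = 5955/56 − 4315/56 = 205/7.
So producers capture (205/7)/41 = 5/7 of each unit of subsidy.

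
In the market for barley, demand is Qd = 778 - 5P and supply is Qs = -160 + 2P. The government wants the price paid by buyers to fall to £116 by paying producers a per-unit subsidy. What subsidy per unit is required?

At a buyer price of 116, quantity demanded is 778 − 5·116 = 198.
Sellers supply 198 only when they receive Ps with -160 + 2·Ps = 198, i.e. Ps = 179.
s = Ps − Pb = 179 − 116 = 63.

Required subsidy s = £63 per unit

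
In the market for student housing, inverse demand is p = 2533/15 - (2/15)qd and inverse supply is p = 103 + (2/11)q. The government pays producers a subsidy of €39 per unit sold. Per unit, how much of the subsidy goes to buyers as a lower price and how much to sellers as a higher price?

Buyers gain €16.5 per unit; sellers gain €22.5 per unit

Pre-subsidy: 2533/15 - (2/15)q = 103 + (2/11)q gives q* = 209 and p* = 141.
With the subsidy, sellers receive ps = pb + 39 for each unit, where pb is the price buyers pay.
On the curves, pb = 2533/15 - (2/15)q and ps = 103 + (2/11)q; the wedge ps − pb = 39 gives 103 + (2/11)q − (2533/15 - (2/15)q) = 39, so q' = 332.75.
Then pb = 2533/15 − (2/15)·332.75 = 124.5 and ps = 103 + (2/11)·332.75 = 163.5.
Buyers' price falls by p* − pb = 141 − 124.5 = 16.5; sellers' price rises by ps − p* = 163.5 − 141 = 22.5.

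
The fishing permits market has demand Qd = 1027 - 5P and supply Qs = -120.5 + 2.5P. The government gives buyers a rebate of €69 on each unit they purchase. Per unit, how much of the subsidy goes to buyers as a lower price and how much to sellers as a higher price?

Buyers gain €23 per unit; sellers gain €46 per unit

Pre-subsidy: 1027 - 5P = -120.5 + 2.5P gives P* = 153, Q* = 262.
With the rebate, buyers effectively pay Pb = Ps − 69, where Ps is the price sellers receive.
Demand in terms of Ps becomes Qd = 1027 − 5(Ps − 69) = 1372 - 5Ps. Setting this equal to supply: 1372 - 5Ps = -120.5 + 2.5Ps, so Ps = 199.
Buyers pay Pb = 199 − 69 = 130; Q' = -120.5 + 2.5·199 = 377.
Buyers' price falls by P* − Pb = 153 − 130 = 23; sellers' price rises by Ps − P* = 199 − 153 = 46.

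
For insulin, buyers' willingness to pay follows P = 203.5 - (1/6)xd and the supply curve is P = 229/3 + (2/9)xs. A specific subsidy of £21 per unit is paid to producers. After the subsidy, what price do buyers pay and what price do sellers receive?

Buyers pay £140; sellers receive £161

Pre-subsidy: 203.5 - (1/6)x = 229/3 + (2/9)x gives x* = 327 and P* = 149.
With the subsidy, sellers receive Ps = Pb + 21 for each unit, where Pb is the price buyers pay.
On the curves, Pb = 203.5 - (1/6)x and Ps = 229/3 + (2/9)x; the wedge Ps − Pb = 21 gives 229/3 + (2/9)x − (203.5 - (1/6)x) = 21, so x' = 381.
Then Pb = 203.5 − (1/6)·381 = 140 and Ps = 229/3 + (2/9)·381 = 161.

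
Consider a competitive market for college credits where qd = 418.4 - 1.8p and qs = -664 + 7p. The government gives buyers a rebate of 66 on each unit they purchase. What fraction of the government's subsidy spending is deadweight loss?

Pre-subsidy: 418.4 - 1.8p = -664 + 7p gives p* = 123, q* = 197.
With the rebate, buyers effectively pay pb = ps − 66, where ps is the price sellers receive.
Demand in terms of ps becomes qd = 418.4 − 1.8(ps − 66) = 537.2 - 1.8ps. Setting this equal to supply: 537.2 - 1.8ps = -664 + 7ps, so ps = 136.5.
Buyers pay pb = 136.5 − 66 = 70.5; q' = -664 + 7·136.5 = 291.5.
ΔCS = ½(197 + 291.5)(123 − 70.5) = 12823.125; ΔPS = ½(197 + 291.5)(136.5 − 123) = 3297.375.
Government spending = 66 × 291.5 = 19239.
DWL = ½ × 66 × (291.5 − 197) = 3118.5; fraction = 3118.5 / 19239 = 189/1166.

DWL / government spending = 189/1166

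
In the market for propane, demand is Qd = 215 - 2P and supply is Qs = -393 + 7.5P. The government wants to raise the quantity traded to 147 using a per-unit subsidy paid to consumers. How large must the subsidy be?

Required subsidy s = 38 per unit

At Q = 147, invert demand for the buyer price: Pb = (215 − 147)/2 = 34; invert supply for the seller price: Ps = (147 − (-393))/7.5 = 72.
The subsidy must fill the gap: s = Ps − Pb = 72 − 34 = 38.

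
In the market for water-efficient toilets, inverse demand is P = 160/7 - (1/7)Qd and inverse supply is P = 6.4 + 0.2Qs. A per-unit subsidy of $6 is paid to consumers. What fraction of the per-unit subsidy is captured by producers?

Pre-subsidy: 160/7 - (1/7)Q = 6.4 + 0.2Q gives Q* = 48 and P* = 16.
With the rebate, buyers effectively pay Pb = Ps − 6, where Ps is the price sellers receive.
On the curves, Pb = 160/7 - (1/7)Q and Ps = 6.4 + 0.2Q; the wedge Ps − Pb = 6 gives 6.4 + 0.2Q − (160/7 - (1/7)Q) = 6, so Q' = 65.5.
Then Pb = 160/7 − (1/7)·65.5 = 13.5 and Ps = 6.4 + 0.2·65.5 = 19.5.
Buyers' price falls by P* − Pb = 16 − 13.5 = 2.5; sellers' price rises by Ps − P* = 19.5 − 16 = 3.5.
So producers capture 3.5/6 = 7/12 of each unit of subsidy.

Producer share = 7/12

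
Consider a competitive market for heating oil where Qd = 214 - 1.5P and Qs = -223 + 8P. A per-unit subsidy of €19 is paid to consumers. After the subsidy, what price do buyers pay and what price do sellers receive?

Buyers pay €30; sellers receive €49

Pre-subsidy: 214 - 1.5P = -223 + 8P gives P* = 46, Q* = 145.
With the rebate, buyers effectively pay Pb = Ps − 19, where Ps is the price sellers receive.
Demand in terms of Ps becomes Qd = 214 − 1.5(Ps − 19) = 242.5 - 1.5Ps. Setting this equal to supply: 242.5 - 1.5Ps = -223 + 8Ps, so Ps = 49.
Buyers pay Pb = 49 − 19 = 30; Q' = -223 + 8·49 = 169.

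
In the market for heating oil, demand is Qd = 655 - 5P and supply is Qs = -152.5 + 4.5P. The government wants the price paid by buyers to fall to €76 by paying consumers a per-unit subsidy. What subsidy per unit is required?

At a buyer price of 76, quantity demanded is 655 − 5·76 = 275.
Sellers supply 275 only when they receive Ps with -152.5 + 4.5·Ps = 275, i.e. Ps = 95.
s = Ps − Pb = 95 − 76 = 19.

Required subsidy s = €19 per unit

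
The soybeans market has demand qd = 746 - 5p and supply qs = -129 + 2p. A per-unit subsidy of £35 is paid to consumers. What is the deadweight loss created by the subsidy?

Pre-subsidy: 746 - 5p = -129 + 2p gives p* = 125, q* = 121.
With the rebate, buyers effectively pay pb = ps − 35, where ps is the price sellers receive.
Demand in terms of ps becomes qd = 746 − 5(ps − 35) = 921 - 5ps. Setting this equal to supply: 921 - 5ps = -129 + 2ps, so ps = 150.
Buyers pay pb = 150 − 35 = 115; q' = -129 + 2·150 = 171.
The subsidy expands output by 171 − 121 = 50 past the efficient level; on those units the gap between marginal cost and willingness to pay runs from 0 up to 35.
DWL = ½ × 35 × 50 = 875.

Deadweight loss = £875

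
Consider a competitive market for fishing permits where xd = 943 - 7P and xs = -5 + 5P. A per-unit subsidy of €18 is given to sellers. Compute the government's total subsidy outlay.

Government cost = €7965

Pre-subsidy: 943 - 7P = -5 + 5P gives P* = 79, x* = 390.
With the subsidy, sellers receive Ps = Pb + 18 for each unit, where Pb is the price buyers pay.
Supply in terms of Pb becomes xs = -5 + 5(Pb + 18) = 85 + 5Pb. Setting this equal to demand: 943 - 7Pb = 85 + 5Pb, so Pb = 71.5.
Sellers receive Ps = 71.5 + 18 = 89.5; x' = 943 − 7·71.5 = 442.5.
Government outlay = subsidy × quantity = 18 × 442.5 = 7965.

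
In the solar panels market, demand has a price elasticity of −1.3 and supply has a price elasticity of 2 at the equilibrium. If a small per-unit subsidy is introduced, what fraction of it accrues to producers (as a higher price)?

Producer share = 13/33

For a small subsidy around the equilibrium, the benefit split depends on the relative slopes, which at a point are proportional to the elasticities.
Buyer share = εs/(εs + |εd|) = 2/(2 + 1.3) = 20/33; seller share = |εd|/(εs + |εd|) = 13/33.
So producers capture 13/33 of the subsidy.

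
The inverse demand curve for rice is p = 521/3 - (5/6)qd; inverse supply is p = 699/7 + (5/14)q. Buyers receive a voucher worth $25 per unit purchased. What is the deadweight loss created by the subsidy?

Deadweight loss = $262.5

Pre-subsidy: 521/3 - (5/6)q = 699/7 + (5/14)q gives q* = 62 and p* = 122.
With the rebate, buyers effectively pay pb = ps − 25, where ps is the price sellers receive.
On the curves, pb = 521/3 - (5/6)q and ps = 699/7 + (5/14)q; the wedge ps − pb = 25 gives 699/7 + (5/14)q − (521/3 - (5/6)q) = 25, so q' = 83.
Then pb = 521/3 − (5/6)·83 = 104.5 and ps = 699/7 + (5/14)·83 = 129.5.
The subsidy expands output by 83 − 62 = 21 past the efficient level; on those units the gap between marginal cost and willingness to pay runs from 0 up to 25.
DWL = ½ × 25 × 21 = 262.5.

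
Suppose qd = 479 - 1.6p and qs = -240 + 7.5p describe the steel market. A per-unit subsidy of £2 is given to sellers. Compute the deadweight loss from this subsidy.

Pre-subsidy: 479 - 1.6p = -240 + 7.5p gives p* = 7190/91, q* = 32085/91.
With the subsidy, sellers receive ps = pb + 2 for each unit, where pb is the price buyers pay.
Supply in terms of pb becomes qs = -240 + 7.5(pb + 2) = -225 + 7.5pb. Setting this equal to demand: 479 - 1.6pb = -225 + 7.5pb, so pb = 7040/91.
Sellers receive ps = 7040/91 + 2 = 7222/91; q' = 479 − 1.6·(7040/91) = 32325/91.
The subsidy expands output by 32325/91 − 32085/91 = 240/91 past the efficient level; on those units the gap between marginal cost and willingness to pay runs from 0 up to 2.
DWL = ½ × 2 × 240/91 = 240/91.

Deadweight loss = 240/91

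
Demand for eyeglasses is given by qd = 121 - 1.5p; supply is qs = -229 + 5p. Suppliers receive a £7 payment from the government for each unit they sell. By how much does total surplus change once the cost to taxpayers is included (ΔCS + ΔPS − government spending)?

Net change in total surplus = -735/26

Pre-subsidy: 121 - 1.5p = -229 + 5p gives p* = 700/13, q* = 523/13.
With the subsidy, sellers receive ps = pb + 7 for each unit, where pb is the price buyers pay.
Supply in terms of pb becomes qs = -229 + 5(pb + 7) = -194 + 5pb. Setting this equal to demand: 121 - 1.5pb = -194 + 5pb, so pb = 630/13.
Sellers receive ps = 630/13 + 7 = 721/13; q' = 121 − 1.5·(630/13) = 628/13.
ΔCS = ½(523/13 + 628/13)(700/13 − 630/13) = 40285/169; ΔPS = ½(523/13 + 628/13)(721/13 − 700/13) = 24171/338.
Government spending = 7 × 628/13 = 4396/13.
Net change = 40285/169 + 24171/338 − 4396/13 = -735/26. The loss equals the DWL triangle ½·7·105/13.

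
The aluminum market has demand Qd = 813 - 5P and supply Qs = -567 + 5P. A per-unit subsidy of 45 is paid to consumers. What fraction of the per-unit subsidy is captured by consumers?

Consumer share = 0.5

Pre-subsidy: 813 - 5P = -567 + 5P gives P* = 138, Q* = 123.
With the rebate, buyers effectively pay Pb = Ps − 45, where Ps is the price sellers receive.
Demand in terms of Ps becomes Qd = 813 − 5(Ps − 45) = 1038 - 5Ps. Setting this equal to supply: 1038 - 5Ps = -567 + 5Ps, so Ps = 160.5.
Buyers pay Pb = 160.5 − 45 = 115.5; Q' = -567 + 5·160.5 = 235.5.
Buyers' price falls by P* − Pb = 138 − 115.5 = 22.5; sellers' price rises by Ps − P* = 160.5 − 138 = 22.5.
So consumers capture 22.5/45 = 0.5 of each unit of subsidy.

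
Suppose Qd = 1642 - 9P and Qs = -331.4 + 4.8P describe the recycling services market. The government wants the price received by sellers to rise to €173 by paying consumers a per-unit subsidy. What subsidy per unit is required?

Required subsidy s = €46 per unit

At a seller price of 173, quantity supplied is -331.4 + 4.8·173 = 499.
Buyers absorb 499 only when they pay Pb with 1642 − 9·Pb = 499, i.e. Pb = 127.
s = Ps − Pb = 173 − 127 = 46.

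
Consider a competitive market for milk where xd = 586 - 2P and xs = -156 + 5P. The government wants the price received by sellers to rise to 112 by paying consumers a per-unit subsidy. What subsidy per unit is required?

Required subsidy s = 21 per unit

At a seller price of 112, quantity supplied is -156 + 5·112 = 404.
Buyers absorb 404 only when they pay Pb with 586 − 2·Pb = 404, i.e. Pb = 91.
s = Ps − Pb = 112 − 91 = 21.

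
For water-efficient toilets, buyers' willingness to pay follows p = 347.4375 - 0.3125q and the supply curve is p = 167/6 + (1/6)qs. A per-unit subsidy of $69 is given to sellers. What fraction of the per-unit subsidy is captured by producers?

Producer share = 8/23

Pre-subsidy: 347.4375 - 0.3125q = 167/6 + (1/6)q gives q* = 667 and p* = 139.
With the subsidy, sellers receive ps = pb + 69 for each unit, where pb is the price buyers pay.
On the curves, pb = 347.4375 - 0.3125q and ps = 167/6 + (1/6)q; the wedge ps − pb = 69 gives 167/6 + (1/6)q − (347.4375 - 0.3125q) = 69, so q' = 811.
Then pb = 347.4375 − 0.3125·811 = 94 and ps = 167/6 + (1/6)·811 = 163.
Buyers' price falls by p* − pb = 139 − 94 = 45; sellers' price rises by ps − p* = 163 − 139 = 24.
So producers capture 24/69 = 8/23 of each unit of subsidy.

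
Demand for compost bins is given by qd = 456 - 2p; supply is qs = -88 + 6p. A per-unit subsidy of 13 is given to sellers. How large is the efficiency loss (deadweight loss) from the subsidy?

Deadweight loss = 126.75

Pre-subsidy: 456 - 2p = -88 + 6p gives p* = 68, q* = 320.
With the subsidy, sellers receive ps = pb + 13 for each unit, where pb is the price buyers pay.
Supply in terms of pb becomes qs = -88 + 6(pb + 13) = -10 + 6pb. Setting this equal to demand: 456 - 2pb = -10 + 6pb, so pb = 58.25.
Sellers receive ps = 58.25 + 13 = 71.25; q' = 456 − 2·58.25 = 339.5.
The subsidy expands output by 339.5 − 320 = 19.5 past the efficient level; on those units the gap between marginal cost and willingness to pay runs from 0 up to 13.
DWL = ½ × 13 × 19.5 = 126.75.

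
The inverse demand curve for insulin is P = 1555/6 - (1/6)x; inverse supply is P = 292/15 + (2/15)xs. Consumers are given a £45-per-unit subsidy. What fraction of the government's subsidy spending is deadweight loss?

DWL / government spending = 75/949

Pre-subsidy: 1555/6 - (1/6)x = 292/15 + (2/15)x gives x* = 799 and P* = 126.
With the rebate, buyers effectively pay Pb = Ps − 45, where Ps is the price sellers receive.
On the curves, Pb = 1555/6 - (1/6)x and Ps = 292/15 + (2/15)x; the wedge Ps − Pb = 45 gives 292/15 + (2/15)x − (1555/6 - (1/6)x) = 45, so x' = 949.
Then Pb = 1555/6 − (1/6)·949 = 101 and Ps = 292/15 + (2/15)·949 = 146.
ΔCS = ½(799 + 949)(126 − 101) = 21850; ΔPS = ½(799 + 949)(146 − 126) = 17480.
Government spending = 45 × 949 = 42705.
DWL = ½ × 45 × (949 − 799) = 3375; fraction = 3375 / 42705 = 75/949.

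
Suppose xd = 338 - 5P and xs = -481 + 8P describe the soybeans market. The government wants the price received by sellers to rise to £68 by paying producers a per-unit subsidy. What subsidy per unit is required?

Required subsidy s = £13 per unit

At a seller price of 68, quantity supplied is -481 + 8·68 = 63.
Buyers absorb 63 only when they pay Pb with 338 − 5·Pb = 63, i.e. Pb = 55.
s = Ps − Pb = 68 − 55 = 13.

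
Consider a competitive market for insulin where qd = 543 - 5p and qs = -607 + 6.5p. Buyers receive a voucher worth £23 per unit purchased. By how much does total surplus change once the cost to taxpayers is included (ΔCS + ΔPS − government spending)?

Net change in total surplus = -£747.5

Pre-subsidy: 543 - 5p = -607 + 6.5p gives p* = 100, q* = 43.
With the rebate, buyers effectively pay pb = ps − 23, where ps is the price sellers receive.
Demand in terms of ps becomes qd = 543 − 5(ps − 23) = 658 - 5ps. Setting this equal to supply: 658 - 5ps = -607 + 6.5ps, so ps = 110.
Buyers pay pb = 110 − 23 = 87; q' = -607 + 6.5·110 = 108.
ΔCS = ½(43 + 108)(100 − 87) = 981.5; ΔPS = ½(43 + 108)(110 − 100) = 755.
Government spending = 23 × 108 = 2484.
Net change = 981.5 + 755 − 2484 = -747.5. The loss equals the DWL triangle ½·23·65.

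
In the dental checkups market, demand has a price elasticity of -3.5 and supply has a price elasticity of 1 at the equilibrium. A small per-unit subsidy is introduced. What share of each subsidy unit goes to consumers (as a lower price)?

Consumer share = 2/9

For a small subsidy around the equilibrium, the benefit split depends on the relative slopes, which at a point are proportional to the elasticities.
Buyer share = εs/(εs + |εd|) = 1/(1 + 3.5) = 2/9; seller share = |εd|/(εs + |εd|) = 7/9.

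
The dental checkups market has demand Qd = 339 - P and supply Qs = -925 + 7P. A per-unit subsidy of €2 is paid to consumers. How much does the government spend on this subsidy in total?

Pre-subsidy: 339 - P = -925 + 7P gives P* = 158, Q* = 181.
With the rebate, buyers effectively pay Pb = Ps − 2, where Ps is the price sellers receive.
Demand in terms of Ps becomes Qd = 339 − 1(Ps − 2) = 341 - Ps. Setting this equal to supply: 341 - Ps = -925 + 7Ps, so Ps = 158.25.
Buyers pay Pb = 158.25 − 2 = 156.25; Q' = -925 + 7·158.25 = 182.75.
Government outlay = subsidy × quantity = 2 × 182.75 = 365.5.

Government cost = €365.5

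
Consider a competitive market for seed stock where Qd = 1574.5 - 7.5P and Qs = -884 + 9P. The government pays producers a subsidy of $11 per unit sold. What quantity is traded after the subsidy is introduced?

Q' = 502

Pre-subsidy: 1574.5 - 7.5P = -884 + 9P gives P* = 149, Q* = 457.
With the subsidy, sellers receive Ps = Pb + 11 for each unit, where Pb is the price buyers pay.
Supply in terms of Pb becomes Qs = -884 + 9(Pb + 11) = -785 + 9Pb. Setting this equal to demand: 1574.5 - 7.5Pb = -785 + 9Pb, so Pb = 143.
Sellers receive Ps = 143 + 11 = 154; Q' = 1574.5 − 7.5·143 = 502.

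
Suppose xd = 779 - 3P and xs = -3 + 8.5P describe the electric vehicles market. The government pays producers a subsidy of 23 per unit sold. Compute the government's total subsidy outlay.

Government cost = 14398

Pre-subsidy: 779 - 3P = -3 + 8.5P gives P* = 68, x* = 575.
With the subsidy, sellers receive Ps = Pb + 23 for each unit, where Pb is the price buyers pay.
Supply in terms of Pb becomes xs = -3 + 8.5(Pb + 23) = 192.5 + 8.5Pb. Setting this equal to demand: 779 - 3Pb = 192.5 + 8.5Pb, so Pb = 51.
Sellers receive Ps = 51 + 23 = 74; x' = 779 − 3·51 = 626.
Government outlay = subsidy × quantity = 23 × 626 = 14398.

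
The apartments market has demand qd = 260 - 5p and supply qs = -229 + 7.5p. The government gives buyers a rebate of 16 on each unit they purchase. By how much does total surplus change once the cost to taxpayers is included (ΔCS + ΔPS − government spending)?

Net change in total surplus = -384

Pre-subsidy: 260 - 5p = -229 + 7.5p gives p* = 39.12, q* = 64.4.
With the rebate, buyers effectively pay pb = ps − 16, where ps is the price sellers receive.
Demand in terms of ps becomes qd = 260 − 5(ps − 16) = 340 - 5ps. Setting this equal to supply: 340 - 5ps = -229 + 7.5ps, so ps = 45.52.
Buyers pay pb = 45.52 − 16 = 29.52; q' = -229 + 7.5·45.52 = 112.4.
ΔCS = ½(64.4 + 112.4)(39.12 − 29.52) = 848.64; ΔPS = ½(64.4 + 112.4)(45.52 − 39.12) = 565.76.
Government spending = 16 × 112.4 = 1798.4.
Net change = 848.64 + 565.76 − 1798.4 = -384. The loss equals the DWL triangle ½·16·48.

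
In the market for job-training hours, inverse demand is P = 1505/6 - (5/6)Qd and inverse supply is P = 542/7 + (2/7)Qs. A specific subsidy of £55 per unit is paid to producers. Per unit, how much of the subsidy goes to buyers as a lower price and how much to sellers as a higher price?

Pre-subsidy: 1505/6 - (5/6)Q = 542/7 + (2/7)Q gives Q* = 7283/47 and P* = 5720/47.
With the subsidy, sellers receive Ps = Pb + 55 for each unit, where Pb is the price buyers pay.
On the curves, Pb = 1505/6 - (5/6)Q and Ps = 542/7 + (2/7)Q; the wedge Ps − Pb = 55 gives 542/7 + (2/7)Q − (1505/6 - (5/6)Q) = 55, so Q' = 9593/47.
Then Pb = 1505/6 − (5/6)·(9593/47) = 3795/47 and Ps = 542/7 + (2/7)·(9593/47) = 6380/47.
Buyers' price falls by P* − Pb = 5720/47 − 3795/47 = 1925/47; sellers' price rises by Ps − P* = 6380/47 − 5720/47 = 660/47.

Buyers gain 1925/47 per unit; sellers gain 660/47 per unit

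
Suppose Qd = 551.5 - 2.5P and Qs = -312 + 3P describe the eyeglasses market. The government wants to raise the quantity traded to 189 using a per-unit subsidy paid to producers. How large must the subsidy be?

Required subsidy s = 22 per unit

At Q = 189, invert demand for the buyer price: Pb = (551.5 − 189)/2.5 = 145; invert supply for the seller price: Ps = (189 − (-312))/3 = 167.
The subsidy must fill the gap: s = Ps − Pb = 167 − 145 = 22.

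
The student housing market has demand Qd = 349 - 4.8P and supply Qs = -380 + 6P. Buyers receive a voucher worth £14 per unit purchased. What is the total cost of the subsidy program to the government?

Pre-subsidy: 349 - 4.8P = -380 + 6P gives P* = 67.5, Q* = 25.
With the rebate, buyers effectively pay Pb = Ps − 14, where Ps is the price sellers receive.
Demand in terms of Ps becomes Qd = 349 − 4.8(Ps − 14) = 416.2 - 4.8Ps. Setting this equal to supply: 416.2 - 4.8Ps = -380 + 6Ps, so Ps = 1327/18.
Buyers pay Pb = 1327/18 − 14 = 1075/18; Q' = -380 + 6·(1327/18) = 187/3.
Government outlay = subsidy × quantity = 14 × 187/3 = 2618/3.

Government cost = 2618/3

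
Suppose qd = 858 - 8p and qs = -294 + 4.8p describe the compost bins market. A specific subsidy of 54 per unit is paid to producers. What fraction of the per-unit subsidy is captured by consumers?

Pre-subsidy: 858 - 8p = -294 + 4.8p gives p* = 90, q* = 138.
With the subsidy, sellers receive ps = pb + 54 for each unit, where pb is the price buyers pay.
Supply in terms of pb becomes qs = -294 + 4.8(pb + 54) = -34.8 + 4.8pb. Setting this equal to demand: 858 - 8pb = -34.8 + 4.8pb, so pb = 69.75.
Sellers receive ps = 69.75 + 54 = 123.75; q' = 858 − 8·69.75 = 300.
Buyers' price falls by p* − pb = 90 − 69.75 = 20.25; sellers' price rises by ps − p* = 123.75 − 90 = 33.75.
So consumers capture 20.25/54 = 0.375 of each unit of subsidy.

Consumer share = 0.375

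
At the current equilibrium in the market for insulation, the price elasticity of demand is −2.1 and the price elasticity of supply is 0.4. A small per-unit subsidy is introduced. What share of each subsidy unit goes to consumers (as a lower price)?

For a small subsidy around the equilibrium, the benefit split depends on the relative slopes, which at a point are proportional to the elasticities.
Buyer share = εs/(εs + |εd|) = 0.4/(0.4 + 2.1) = 0.16; seller share = |εd|/(εs + |εd|) = 0.84.

Consumer share = 0.16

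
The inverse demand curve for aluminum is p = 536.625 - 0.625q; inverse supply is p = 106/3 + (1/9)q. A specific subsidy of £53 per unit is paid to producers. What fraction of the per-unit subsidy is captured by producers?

Pre-subsidy: 536.625 - 0.625q = 106/3 + (1/9)q gives q* = 681 and p* = 111.
With the subsidy, sellers receive ps = pb + 53 for each unit, where pb is the price buyers pay.
On the curves, pb = 536.625 - 0.625q and ps = 106/3 + (1/9)q; the wedge ps − pb = 53 gives 106/3 + (1/9)q − (536.625 - 0.625q) = 53, so q' = 753.
Then pb = 536.625 − 0.625·753 = 66 and ps = 106/3 + (1/9)·753 = 119.
Buyers' price falls by p* − pb = 111 − 66 = 45; sellers' price rises by ps − p* = 119 − 111 = 8.
So producers capture 8/53 = 8/53 of each unit of subsidy.

Producer share = 8/53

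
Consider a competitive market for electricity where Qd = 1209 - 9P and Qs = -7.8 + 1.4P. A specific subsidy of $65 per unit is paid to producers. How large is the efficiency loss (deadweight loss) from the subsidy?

Deadweight loss = $2559.375

Pre-subsidy: 1209 - 9P = -7.8 + 1.4P gives P* = 117, Q* = 156.
With the subsidy, sellers receive Ps = Pb + 65 for each unit, where Pb is the price buyers pay.
Supply in terms of Pb becomes Qs = -7.8 + 1.4(Pb + 65) = 83.2 + 1.4Pb. Setting this equal to demand: 1209 - 9Pb = 83.2 + 1.4Pb, so Pb = 108.25.
Sellers receive Ps = 108.25 + 65 = 173.25; Q' = 1209 − 9·108.25 = 234.75.
The subsidy expands output by 234.75 − 156 = 78.75 past the efficient level; on those units the gap between marginal cost and willingness to pay runs from 0 up to 65.
DWL = ½ × 65 × 78.75 = 2559.375.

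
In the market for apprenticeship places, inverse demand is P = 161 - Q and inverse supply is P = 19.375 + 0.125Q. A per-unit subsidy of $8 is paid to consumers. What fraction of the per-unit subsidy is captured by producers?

Pre-subsidy: 161 - Q = 19.375 + 0.125Q gives Q* = 1133/9 and P* = 316/9.
With the rebate, buyers effectively pay Pb = Ps − 8, where Ps is the price sellers receive.
On the curves, Pb = 161 - Q and Ps = 19.375 + 0.125Q; the wedge Ps − Pb = 8 gives 19.375 + 0.125Q − (161 - Q) = 8, so Q' = 133.
Then Pb = 161 − 1·133 = 28 and Ps = 19.375 + 0.125·133 = 36.
Buyers' price falls by P* − Pb = 316/9 − 28 = 64/9; sellers' price rises by Ps − P* = 36 − 316/9 = 8/9.
So producers capture (8/9)/8 = 1/9 of each unit of subsidy.

Producer share = 1/9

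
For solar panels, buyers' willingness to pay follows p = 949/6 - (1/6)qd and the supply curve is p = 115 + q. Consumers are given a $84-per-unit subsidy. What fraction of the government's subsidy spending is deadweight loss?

Pre-subsidy: 949/6 - (1/6)q = 115 + q gives q* = 37 and p* = 152.
With the rebate, buyers effectively pay pb = ps − 84, where ps is the price sellers receive.
On the curves, pb = 949/6 - (1/6)q and ps = 115 + q; the wedge ps − pb = 84 gives 115 + q − (949/6 - (1/6)q) = 84, so q' = 109.
Then pb = 949/6 − (1/6)·109 = 140 and ps = 115 + 1·109 = 224.
ΔCS = ½(37 + 109)(152 − 140) = 876; ΔPS = ½(37 + 109)(224 − 152) = 5256.
Government spending = 84 × 109 = 9156.
DWL = ½ × 84 × (109 − 37) = 3024; fraction = 3024 / 9156 = 36/109.

DWL / government spending = 36/109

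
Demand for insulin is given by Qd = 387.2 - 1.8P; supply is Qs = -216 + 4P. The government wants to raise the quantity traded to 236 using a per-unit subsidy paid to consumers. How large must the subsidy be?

At Q = 236, invert demand for the buyer price: Pb = (387.2 − 236)/1.8 = 84; invert supply for the seller price: Ps = (236 − (-216))/4 = 113.
The subsidy must fill the gap: s = Ps − Pb = 113 − 84 = 29.

Required subsidy s = 29 per unit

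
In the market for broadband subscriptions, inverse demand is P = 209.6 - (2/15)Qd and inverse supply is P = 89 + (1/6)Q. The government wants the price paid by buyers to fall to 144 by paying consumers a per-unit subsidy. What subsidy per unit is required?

Required subsidy s = 27 per unit

At a buyer price of 144, quantity demanded is 1572 − 7.5·144 = 492.
Sellers supply 492 only when they receive Ps = 89 + (1/6)·492 = 171.
s = Ps − Pb = 171 − 144 = 27.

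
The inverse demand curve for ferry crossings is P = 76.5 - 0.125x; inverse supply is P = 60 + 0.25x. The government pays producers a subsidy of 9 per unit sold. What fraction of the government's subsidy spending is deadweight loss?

Pre-subsidy: 76.5 - 0.125x = 60 + 0.25x gives x* = 44 and P* = 71.
With the subsidy, sellers receive Ps = Pb + 9 for each unit, where Pb is the price buyers pay.
On the curves, Pb = 76.5 - 0.125x and Ps = 60 + 0.25x; the wedge Ps − Pb = 9 gives 60 + 0.25x − (76.5 - 0.125x) = 9, so x' = 68.
Then Pb = 76.5 − 0.125·68 = 68 and Ps = 60 + 0.25·68 = 77.
ΔCS = ½(44 + 68)(71 − 68) = 168; ΔPS = ½(44 + 68)(77 − 71) = 336.
Government spending = 9 × 68 = 612.
DWL = ½ × 9 × (68 − 44) = 108; fraction = 108 / 612 = 3/17.

DWL / government spending = 3/17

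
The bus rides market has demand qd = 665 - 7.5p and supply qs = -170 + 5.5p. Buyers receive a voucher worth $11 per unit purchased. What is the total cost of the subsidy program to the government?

Government cost = 124795/52

Pre-subsidy: 665 - 7.5p = -170 + 5.5p gives p* = 835/13, q* = 4765/26.
With the rebate, buyers effectively pay pb = ps − 11, where ps is the price sellers receive.
Demand in terms of ps becomes qd = 665 − 7.5(ps − 11) = 747.5 - 7.5ps. Setting this equal to supply: 747.5 - 7.5ps = -170 + 5.5ps, so ps = 1835/26.
Buyers pay pb = 1835/26 − 11 = 1549/26; q' = -170 + 5.5·(1835/26) = 11345/52.
Government outlay = subsidy × quantity = 11 × 11345/52 = 124795/52.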